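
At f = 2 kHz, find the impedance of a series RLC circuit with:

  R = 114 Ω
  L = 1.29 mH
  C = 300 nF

Step 1 — Angular frequency: ω = 2π·f = 2π·2000 = 1.257e+04 rad/s.
Step 2 — Component impedances:
  R: Z = R = 114 Ω
  L: Z = jωL = j·1.257e+04·0.00129 = 0 + j16.21 Ω
  C: Z = 1/(jωC) = -j/(ω·C) = 0 - j265.3 Ω
Step 3 — Series combination: Z_total = R + L + C = 114 - j249 Ω = 273.9∠-65.4° Ω.

Z = 114 - j249 Ω = 273.9∠-65.4° Ω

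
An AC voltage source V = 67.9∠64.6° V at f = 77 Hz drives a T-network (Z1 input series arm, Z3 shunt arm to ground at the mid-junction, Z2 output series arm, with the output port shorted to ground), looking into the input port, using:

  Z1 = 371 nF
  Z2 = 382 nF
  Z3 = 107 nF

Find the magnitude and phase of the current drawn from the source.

Step 1 — Angular frequency: ω = 2π·f = 2π·77 = 483.8 rad/s.
Step 2 — Component impedances:
  Z1: Z = 1/(jωC) = -j/(ω·C) = 0 - j5571 Ω
  Z2: Z = 1/(jωC) = -j/(ω·C) = 0 - j5411 Ω
  Z3: Z = 1/(jωC) = -j/(ω·C) = 0 - j1.932e+04 Ω
Step 3 — With the output port shorted to ground, the output series arm Z2 runs from the junction to ground; the shunt arm Z3 also runs from the junction to ground. They appear in parallel: Z3 || Z2 = 0 - j4227 Ω.
Step 4 — Series with input arm Z1: Z_in = Z1 + (Z3 || Z2) = 0 - j9798 Ω = 9798∠-90.0° Ω.
Step 5 — Source phasor: V = 67.9∠64.6° V = 29.12 + j61.34 V.
Step 6 — Ohm's law: I = V / Z_total = (29.12 + j61.34) / (0 - j9798) = -0.00626 + j0.002972 A.
Step 7 — Convert to polar: |I| = 0.00693 A, ∠I = 154.6°.

I = 0.00693∠154.6° A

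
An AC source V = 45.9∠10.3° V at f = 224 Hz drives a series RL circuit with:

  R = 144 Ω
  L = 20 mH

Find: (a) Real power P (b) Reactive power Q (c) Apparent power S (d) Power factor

Step 1 — Angular frequency: ω = 2π·f = 2π·224 = 1407 rad/s.
Step 2 — Component impedances:
  R: Z = R = 144 Ω
  L: Z = jωL = j·1407·0.02 = 0 + j28.15 Ω
Step 3 — Series combination: Z_total = R + L = 144 + j28.15 Ω = 146.7∠11.1° Ω.
Step 4 — Source phasor: V = 45.9∠10.3° V = 45.16 + j8.207 V.
Step 5 — Current: I = V / Z = 0.3128 - j0.004152 A = 0.3128∠-0.8° A.
Step 6 — Complex power: S = V·I* = 14.09 + j2.755 VA.
Step 7 — Real power: P = Re(S) = 14.09 W.
Step 8 — Reactive power: Q = Im(S) = 2.755 VAR.
Step 9 — Apparent power: |S| = 14.36 VA.
Step 10 — Power factor: PF = P/|S| = 0.9814 (lagging).

(a) P = 14.09 W  (b) Q = 2.755 VAR  (c) S = 14.36 VA  (d) PF = 0.9814 (lagging)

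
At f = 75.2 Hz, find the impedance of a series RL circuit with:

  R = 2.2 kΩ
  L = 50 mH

Step 1 — Angular frequency: ω = 2π·f = 2π·75.2 = 472.5 rad/s.
Step 2 — Component impedances:
  R: Z = R = 2200 Ω
  L: Z = jωL = j·472.5·0.05 = 0 + j23.62 Ω
Step 3 — Series combination: Z_total = R + L = 2200 + j23.62 Ω = 2200∠0.6° Ω.

Z = 2200 + j23.62 Ω = 2200∠0.6° Ω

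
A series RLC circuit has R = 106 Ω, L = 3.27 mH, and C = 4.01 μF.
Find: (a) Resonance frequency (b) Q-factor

Step 1 — Resonance condition Im(Z)=0 gives ω₀ = 1/√(LC).
Step 2 — ω₀ = 1/√(0.00327·4.01e-06) = 8733 rad/s.
Step 3 — f₀ = ω₀/(2π) = 1390 Hz.
Step 4 — Series Q: Q = ω₀L/R = 8733·0.00327/106 = 0.2694.

(a) f₀ = 1390 Hz  (b) Q = 0.2694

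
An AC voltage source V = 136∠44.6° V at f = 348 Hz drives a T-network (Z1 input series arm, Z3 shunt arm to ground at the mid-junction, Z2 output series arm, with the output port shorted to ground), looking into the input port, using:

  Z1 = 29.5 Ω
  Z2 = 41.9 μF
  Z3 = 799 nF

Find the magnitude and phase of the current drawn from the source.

Step 1 — Angular frequency: ω = 2π·f = 2π·348 = 2187 rad/s.
Step 2 — Component impedances:
  Z1: Z = R = 29.5 Ω
  Z2: Z = 1/(jωC) = -j/(ω·C) = 0 - j10.92 Ω
  Z3: Z = 1/(jωC) = -j/(ω·C) = 0 - j572.4 Ω
Step 3 — With the output port shorted to ground, the output series arm Z2 runs from the junction to ground; the shunt arm Z3 also runs from the junction to ground. They appear in parallel: Z3 || Z2 = 0 - j10.71 Ω.
Step 4 — Series with input arm Z1: Z_in = Z1 + (Z3 || Z2) = 29.5 - j10.71 Ω = 31.38∠-20.0° Ω.
Step 5 — Source phasor: V = 136∠44.6° V = 96.84 + j95.49 V.
Step 6 — Ohm's law: I = V / Z_total = (96.84 + j95.49) / (29.5 - j10.71) = 1.862 + j3.913 A.
Step 7 — Convert to polar: |I| = 4.333 A, ∠I = 64.6°.

I = 4.333∠64.6° A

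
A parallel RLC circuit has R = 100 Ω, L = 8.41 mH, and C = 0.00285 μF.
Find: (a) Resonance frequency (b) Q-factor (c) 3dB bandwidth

Step 1 — Resonance: ω₀ = 1/√(LC) = 1/√(0.00841·2.85e-09) = 2.043e+05 rad/s.
Step 2 — f₀ = ω₀/(2π) = 3.251e+04 Hz.
Step 3 — Parallel Q: Q = R/(ω₀L) = 100/(2.043e+05·0.00841) = 0.05821.
Step 4 — Bandwidth: Δω = ω₀/Q = 3.509e+06 rad/s; BW = Δω/(2π) = 5.584e+05 Hz.

(a) f₀ = 3.251e+04 Hz  (b) Q = 0.05821  (c) BW = 5.584e+05 Hz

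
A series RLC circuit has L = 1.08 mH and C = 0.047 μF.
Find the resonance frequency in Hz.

Step 1 — Resonance condition Im(Z)=0 gives ω₀ = 1/√(LC).
Step 2 — ω₀ = 1/√(0.00108·4.7e-08) = 1.404e+05 rad/s.
Step 3 — f₀ = ω₀/(2π) = 2.234e+04 Hz.

f₀ = 2.234e+04 Hz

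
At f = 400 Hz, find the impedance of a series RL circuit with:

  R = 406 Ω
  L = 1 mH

Step 1 — Angular frequency: ω = 2π·f = 2π·400 = 2513 rad/s.
Step 2 — Component impedances:
  R: Z = R = 406 Ω
  L: Z = jωL = j·2513·0.001 = 0 + j2.513 Ω
Step 3 — Series combination: Z_total = R + L = 406 + j2.513 Ω = 406∠0.4° Ω.

Z = 406 + j2.513 Ω = 406∠0.4° Ω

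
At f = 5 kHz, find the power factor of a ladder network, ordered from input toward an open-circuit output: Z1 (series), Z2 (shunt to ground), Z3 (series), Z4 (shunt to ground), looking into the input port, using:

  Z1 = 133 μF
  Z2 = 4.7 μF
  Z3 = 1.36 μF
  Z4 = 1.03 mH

Step 1 — Angular frequency: ω = 2π·f = 2π·5000 = 3.142e+04 rad/s.
Step 2 — Component impedances:
  Z1: Z = 1/(jωC) = -j/(ω·C) = 0 - j0.2393 Ω
  Z2: Z = 1/(jωC) = -j/(ω·C) = 0 - j6.773 Ω
  Z3: Z = 1/(jωC) = -j/(ω·C) = 0 - j23.41 Ω
  Z4: Z = jωL = j·3.142e+04·0.00103 = 0 + j32.36 Ω
Step 3 — Ladder network (open output): work backward from the far end, alternating series and parallel combinations. Z_in = 0 - j28.05 Ω = 28.05∠-90.0° Ω.
Step 4 — Power factor: PF = cos(φ) = Re(Z)/|Z| = 0/28.05 = 0.
Step 5 — Type: Im(Z) = -28.05 ⇒ leading (phase φ = -90.0°).

PF = 0 (leading, φ = -90.0°)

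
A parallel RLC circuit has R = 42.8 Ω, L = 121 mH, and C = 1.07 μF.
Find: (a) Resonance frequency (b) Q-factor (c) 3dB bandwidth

Step 1 — Resonance: ω₀ = 1/√(LC) = 1/√(0.121·1.07e-06) = 2779 rad/s.
Step 2 — f₀ = ω₀/(2π) = 442.3 Hz.
Step 3 — Parallel Q: Q = R/(ω₀L) = 42.8/(2779·0.121) = 0.1273.
Step 4 — Bandwidth: Δω = ω₀/Q = 2.184e+04 rad/s; BW = Δω/(2π) = 3475 Hz.

(a) f₀ = 442.3 Hz  (b) Q = 0.1273  (c) BW = 3475 Hz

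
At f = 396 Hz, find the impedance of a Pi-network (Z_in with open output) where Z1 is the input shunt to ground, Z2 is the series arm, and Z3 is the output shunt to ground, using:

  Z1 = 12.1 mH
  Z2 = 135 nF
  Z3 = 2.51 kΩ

Step 1 — Angular frequency: ω = 2π·f = 2π·396 = 2488 rad/s.
Step 2 — Component impedances:
  Z1: Z = jωL = j·2488·0.0121 = 0 + j30.11 Ω
  Z2: Z = 1/(jωC) = -j/(ω·C) = 0 - j2977 Ω
  Z3: Z = R = 2510 Ω
Step 3 — With open output, the series arm Z2 and the output shunt Z3 appear in series to ground: Z2 + Z3 = 2510 - j2977 Ω.
Step 4 — Parallel with input shunt Z1: Z_in = Z1 || (Z2 + Z3) = 0.1518 + j30.28 Ω = 30.29∠89.7° Ω.

Z = 0.1518 + j30.28 Ω = 30.29∠89.7° Ω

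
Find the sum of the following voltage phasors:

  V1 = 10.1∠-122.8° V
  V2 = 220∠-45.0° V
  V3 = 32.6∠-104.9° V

Step 1 — Convert each phasor to rectangular form:
  V1 = 10.1·(cos(-122.8°) + j·sin(-122.8°)) = -5.471 - j8.49 V
  V2 = 220·(cos(-45.0°) + j·sin(-45.0°)) = 155.6 - j155.6 V
  V3 = 32.6·(cos(-104.9°) + j·sin(-104.9°)) = -8.383 - j31.5 V
Step 2 — Sum components: V_total = 141.7 - j195.6 V.
Step 3 — Convert to polar: |V_total| = 241.5 V, ∠V_total = -54.1°.

V_total = 241.5∠-54.1° V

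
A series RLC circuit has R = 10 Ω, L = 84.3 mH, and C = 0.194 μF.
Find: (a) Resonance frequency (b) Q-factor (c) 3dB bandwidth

Step 1 — Resonance: ω₀ = 1/√(LC) = 1/√(0.0843·1.94e-07) = 7820 rad/s.
Step 2 — f₀ = ω₀/(2π) = 1245 Hz.
Step 3 — Series Q: Q = ω₀L/R = 7820·0.0843/10 = 65.92.
Step 4 — Bandwidth: Δω = ω₀/Q = 118.6 rad/s; BW = Δω/(2π) = 18.88 Hz.

(a) f₀ = 1245 Hz  (b) Q = 65.92  (c) BW = 18.88 Hz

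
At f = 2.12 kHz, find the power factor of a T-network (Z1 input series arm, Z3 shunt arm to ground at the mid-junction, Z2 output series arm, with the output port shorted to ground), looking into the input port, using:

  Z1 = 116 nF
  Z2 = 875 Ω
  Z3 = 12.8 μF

Step 1 — Angular frequency: ω = 2π·f = 2π·2120 = 1.332e+04 rad/s.
Step 2 — Component impedances:
  Z1: Z = 1/(jωC) = -j/(ω·C) = 0 - j647.2 Ω
  Z2: Z = R = 875 Ω
  Z3: Z = 1/(jωC) = -j/(ω·C) = 0 - j5.865 Ω
Step 3 — With the output port shorted to ground, the output series arm Z2 runs from the junction to ground; the shunt arm Z3 also runs from the junction to ground. They appear in parallel: Z3 || Z2 = 0.03931 - j5.865 Ω.
Step 4 — Series with input arm Z1: Z_in = Z1 + (Z3 || Z2) = 0.03931 - j653 Ω = 653∠-90.0° Ω.
Step 5 — Power factor: PF = cos(φ) = Re(Z)/|Z| = 0.03931/653 = 6.02e-05.
Step 6 — Type: Im(Z) = -653 ⇒ leading (phase φ = -90.0°).

PF = 6.02e-05 (leading, φ = -90.0°)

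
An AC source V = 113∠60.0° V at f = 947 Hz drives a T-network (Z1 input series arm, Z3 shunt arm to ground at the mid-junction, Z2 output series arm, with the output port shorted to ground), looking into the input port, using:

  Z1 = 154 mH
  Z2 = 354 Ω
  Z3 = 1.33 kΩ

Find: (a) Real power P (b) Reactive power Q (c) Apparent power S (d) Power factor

Step 1 — Angular frequency: ω = 2π·f = 2π·947 = 5950 rad/s.
Step 2 — Component impedances:
  Z1: Z = jωL = j·5950·0.154 = 0 + j916.3 Ω
  Z2: Z = R = 354 Ω
  Z3: Z = R = 1330 Ω
Step 3 — With the output port shorted to ground, the output series arm Z2 runs from the junction to ground; the shunt arm Z3 also runs from the junction to ground. They appear in parallel: Z3 || Z2 = 279.6 Ω.
Step 4 — Series with input arm Z1: Z_in = Z1 + (Z3 || Z2) = 279.6 + j916.3 Ω = 958∠73.0° Ω.
Step 5 — Source phasor: V = 113∠60.0° V = 56.5 + j97.86 V.
Step 6 — Current: I = V / Z = 0.1149 - j0.0266 A = 0.118∠-13.0° A.
Step 7 — Complex power: S = V·I* = 3.89 + j12.75 VA.
Step 8 — Real power: P = Re(S) = 3.89 W.
Step 9 — Reactive power: Q = Im(S) = 12.75 VAR.
Step 10 — Apparent power: |S| = 13.33 VA.
Step 11 — Power factor: PF = P/|S| = 0.2918 (lagging).

(a) P = 3.89 W  (b) Q = 12.75 VAR  (c) S = 13.33 VA  (d) PF = 0.2918 (lagging)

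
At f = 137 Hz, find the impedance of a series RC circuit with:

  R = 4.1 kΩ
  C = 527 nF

Step 1 — Angular frequency: ω = 2π·f = 2π·137 = 860.8 rad/s.
Step 2 — Component impedances:
  R: Z = R = 4100 Ω
  C: Z = 1/(jωC) = -j/(ω·C) = 0 - j2204 Ω
Step 3 — Series combination: Z_total = R + C = 4100 - j2204 Ω = 4655∠-28.3° Ω.

Z = 4100 - j2204 Ω = 4655∠-28.3° Ω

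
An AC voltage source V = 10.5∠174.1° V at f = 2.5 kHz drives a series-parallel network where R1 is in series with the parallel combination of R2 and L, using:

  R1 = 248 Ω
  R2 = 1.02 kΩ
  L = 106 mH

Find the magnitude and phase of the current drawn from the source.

Step 1 — Angular frequency: ω = 2π·f = 2π·2500 = 1.571e+04 rad/s.
Step 2 — Component impedances:
  R1: Z = R = 248 Ω
  R2: Z = R = 1020 Ω
  L: Z = jωL = j·1.571e+04·0.106 = 0 + j1665 Ω
Step 3 — Parallel branch: R2 || L = 1/(1/R2 + 1/L) = 741.7 + j454.3 Ω.
Step 4 — Series with R1: Z_total = R1 + (R2 || L) = 989.7 + j454.3 Ω = 1089∠24.7° Ω.
Step 5 — Source phasor: V = 10.5∠174.1° V = -10.44 + j1.079 V.
Step 6 — Ohm's law: I = V / Z_total = (-10.44 + j1.079) / (989.7 + j454.3) = -0.008303 + j0.004902 A.
Step 7 — Convert to polar: |I| = 0.009642 A, ∠I = 149.4°.

I = 0.009642∠149.4° A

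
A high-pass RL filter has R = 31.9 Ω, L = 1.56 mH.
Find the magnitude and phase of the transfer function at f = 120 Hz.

Step 1 — Angular frequency: ω = 2π·120 = 754 rad/s.
Step 2 — Transfer function: H(jω) = jωL/(R + jωL).
Step 3 — Numerator jωL = j·1.176; denominator R + jωL = 31.9 + j1.176.
Step 4 — H = 0.001358 + j0.03682.
Step 5 — Magnitude: |H| = 0.03685 (-28.7 dB); phase: φ = 87.9°.

|H| = 0.03685 (-28.7 dB), φ = 87.9°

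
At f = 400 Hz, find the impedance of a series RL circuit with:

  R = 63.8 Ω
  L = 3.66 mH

Step 1 — Angular frequency: ω = 2π·f = 2π·400 = 2513 rad/s.
Step 2 — Component impedances:
  R: Z = R = 63.8 Ω
  L: Z = jωL = j·2513·0.00366 = 0 + j9.199 Ω
Step 3 — Series combination: Z_total = R + L = 63.8 + j9.199 Ω = 64.46∠8.2° Ω.

Z = 63.8 + j9.199 Ω = 64.46∠8.2° Ω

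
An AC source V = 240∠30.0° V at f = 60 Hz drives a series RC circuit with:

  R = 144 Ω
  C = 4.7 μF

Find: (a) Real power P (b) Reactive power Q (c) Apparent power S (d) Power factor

Step 1 — Angular frequency: ω = 2π·f = 2π·60 = 377 rad/s.
Step 2 — Component impedances:
  R: Z = R = 144 Ω
  C: Z = 1/(jωC) = -j/(ω·C) = 0 - j564.4 Ω
Step 3 — Series combination: Z_total = R + C = 144 - j564.4 Ω = 582.5∠-75.7° Ω.
Step 4 — Source phasor: V = 240∠30.0° V = 207.8 + j120 V.
Step 5 — Current: I = V / Z = -0.1114 + j0.3967 A = 0.412∠105.7° A.
Step 6 — Complex power: S = V·I* = 24.45 - j95.82 VA.
Step 7 — Real power: P = Re(S) = 24.45 W.
Step 8 — Reactive power: Q = Im(S) = -95.82 VAR.
Step 9 — Apparent power: |S| = 98.89 VA.
Step 10 — Power factor: PF = P/|S| = 0.2472 (leading).

(a) P = 24.45 W  (b) Q = -95.82 VAR  (c) S = 98.89 VA  (d) PF = 0.2472 (leading)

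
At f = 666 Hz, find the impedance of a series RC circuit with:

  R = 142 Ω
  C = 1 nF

Step 1 — Angular frequency: ω = 2π·f = 2π·666 = 4185 rad/s.
Step 2 — Component impedances:
  R: Z = R = 142 Ω
  C: Z = 1/(jωC) = -j/(ω·C) = 0 - j2.39e+05 Ω
Step 3 — Series combination: Z_total = R + C = 142 - j2.39e+05 Ω = 2.39e+05∠-90.0° Ω.

Z = 142 - j2.39e+05 Ω = 2.39e+05∠-90.0° Ω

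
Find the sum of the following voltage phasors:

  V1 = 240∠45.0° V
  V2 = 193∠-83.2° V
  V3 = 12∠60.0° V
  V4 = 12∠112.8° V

Step 1 — Convert each phasor to rectangular form:
  V1 = 240·(cos(45.0°) + j·sin(45.0°)) = 169.7 + j169.7 V
  V2 = 193·(cos(-83.2°) + j·sin(-83.2°)) = 22.85 - j191.6 V
  V3 = 12·(cos(60.0°) + j·sin(60.0°)) = 6 + j10.39 V
  V4 = 12·(cos(112.8°) + j·sin(112.8°)) = -4.65 + j11.06 V
Step 2 — Sum components: V_total = 193.9 - j0.4821 V.
Step 3 — Convert to polar: |V_total| = 193.9 V, ∠V_total = -0.1°.

V_total = 193.9∠-0.1° V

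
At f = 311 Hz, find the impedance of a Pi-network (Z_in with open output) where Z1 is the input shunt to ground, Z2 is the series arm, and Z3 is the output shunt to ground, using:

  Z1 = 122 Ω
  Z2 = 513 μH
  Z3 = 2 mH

Step 1 — Angular frequency: ω = 2π·f = 2π·311 = 1954 rad/s.
Step 2 — Component impedances:
  Z1: Z = R = 122 Ω
  Z2: Z = jωL = j·1954·0.000513 = 0 + j1.002 Ω
  Z3: Z = jωL = j·1954·0.002 = 0 + j3.908 Ω
Step 3 — With open output, the series arm Z2 and the output shunt Z3 appear in series to ground: Z2 + Z3 = 0 + j4.911 Ω.
Step 4 — Parallel with input shunt Z1: Z_in = Z1 || (Z2 + Z3) = 0.1973 + j4.903 Ω = 4.907∠87.7° Ω.

Z = 0.1973 + j4.903 Ω = 4.907∠87.7° Ω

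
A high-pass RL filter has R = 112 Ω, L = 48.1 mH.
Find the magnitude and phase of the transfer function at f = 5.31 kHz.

Step 1 — Angular frequency: ω = 2π·5310 = 3.336e+04 rad/s.
Step 2 — Transfer function: H(jω) = jωL/(R + jωL).
Step 3 — Numerator jωL = j·1605; denominator R + jωL = 112 + j1605.
Step 4 — H = 0.9952 + j0.06945.
Step 5 — Magnitude: |H| = 0.9976 (-0.0 dB); phase: φ = 4.0°.

|H| = 0.9976 (-0.0 dB), φ = 4.0°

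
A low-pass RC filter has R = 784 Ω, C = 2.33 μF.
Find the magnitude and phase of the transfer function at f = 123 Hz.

Step 1 — Angular frequency: ω = 2π·123 = 772.8 rad/s.
Step 2 — Transfer function: H(jω) = 1/(1 + jωRC).
Step 3 — Denominator: 1 + jωRC = 1 + j·772.8·784·2.33e-06 = 1 + j1.412.
Step 4 — H = 0.3341 - j0.4717.
Step 5 — Magnitude: |H| = 0.578 (-4.8 dB); phase: φ = -54.7°.

|H| = 0.578 (-4.8 dB), φ = -54.7°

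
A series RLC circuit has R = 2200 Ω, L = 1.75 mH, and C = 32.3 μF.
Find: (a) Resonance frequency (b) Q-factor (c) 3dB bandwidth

Step 1 — Resonance condition Im(Z)=0 gives ω₀ = 1/√(LC).
Step 2 — ω₀ = 1/√(0.00175·3.23e-05) = 4206 rad/s.
Step 3 — f₀ = ω₀/(2π) = 669.4 Hz.
Step 4 — Series Q: Q = ω₀L/R = 4206·0.00175/2200 = 0.003346.
Step 5 — 3dB bandwidth: Δω = ω₀/Q = 1.257e+06 rad/s; BW = Δω/(2π) = 2.001e+05 Hz.

(a) f₀ = 669.4 Hz  (b) Q = 0.003346  (c) BW = 2.001e+05 Hz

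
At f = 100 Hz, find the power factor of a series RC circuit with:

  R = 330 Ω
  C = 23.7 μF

Step 1 — Angular frequency: ω = 2π·f = 2π·100 = 628.3 rad/s.
Step 2 — Component impedances:
  R: Z = R = 330 Ω
  C: Z = 1/(jωC) = -j/(ω·C) = 0 - j67.15 Ω
Step 3 — Series combination: Z_total = R + C = 330 - j67.15 Ω = 336.8∠-11.5° Ω.
Step 4 — Power factor: PF = cos(φ) = Re(Z)/|Z| = 330/336.76 = 0.9799.
Step 5 — Type: Im(Z) = -67.15 ⇒ leading (phase φ = -11.5°).

PF = 0.9799 (leading, φ = -11.5°)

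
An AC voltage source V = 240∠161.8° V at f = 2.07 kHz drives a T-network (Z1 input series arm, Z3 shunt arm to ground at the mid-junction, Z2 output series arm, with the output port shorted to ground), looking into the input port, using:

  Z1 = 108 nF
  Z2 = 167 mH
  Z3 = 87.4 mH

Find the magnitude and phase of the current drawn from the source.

Step 1 — Angular frequency: ω = 2π·f = 2π·2070 = 1.301e+04 rad/s.
Step 2 — Component impedances:
  Z1: Z = 1/(jωC) = -j/(ω·C) = 0 - j711.9 Ω
  Z2: Z = jωL = j·1.301e+04·0.167 = 0 + j2172 Ω
  Z3: Z = jωL = j·1.301e+04·0.0874 = 0 + j1137 Ω
Step 3 — With the output port shorted to ground, the output series arm Z2 runs from the junction to ground; the shunt arm Z3 also runs from the junction to ground. They appear in parallel: Z3 || Z2 = 0 + j746.2 Ω.
Step 4 — Series with input arm Z1: Z_in = Z1 + (Z3 || Z2) = 0 + j34.3 Ω = 34.3∠90.0° Ω.
Step 5 — Source phasor: V = 240∠161.8° V = -228 + j74.96 V.
Step 6 — Ohm's law: I = V / Z_total = (-228 + j74.96) / (0 + j34.3) = 2.186 + j6.647 A.
Step 7 — Convert to polar: |I| = 6.997 A, ∠I = 71.8°.

I = 6.997∠71.8° A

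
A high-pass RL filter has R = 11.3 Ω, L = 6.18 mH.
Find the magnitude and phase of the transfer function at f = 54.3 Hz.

Step 1 — Angular frequency: ω = 2π·54.3 = 341.2 rad/s.
Step 2 — Transfer function: H(jω) = jωL/(R + jωL).
Step 3 — Numerator jωL = j·2.108; denominator R + jωL = 11.3 + j2.108.
Step 4 — H = 0.03364 + j0.1803.
Step 5 — Magnitude: |H| = 0.1834 (-14.7 dB); phase: φ = 79.4°.

|H| = 0.1834 (-14.7 dB), φ = 79.4°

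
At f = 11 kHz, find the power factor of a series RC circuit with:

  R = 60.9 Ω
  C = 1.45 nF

Step 1 — Angular frequency: ω = 2π·f = 2π·1.1e+04 = 6.912e+04 rad/s.
Step 2 — Component impedances:
  R: Z = R = 60.9 Ω
  C: Z = 1/(jωC) = -j/(ω·C) = 0 - j9978 Ω
Step 3 — Series combination: Z_total = R + C = 60.9 - j9978 Ω = 9979∠-89.7° Ω.
Step 4 — Power factor: PF = cos(φ) = Re(Z)/|Z| = 60.9/9979 = 0.006103.
Step 5 — Type: Im(Z) = -9978 ⇒ leading (phase φ = -89.7°).

PF = 0.006103 (leading, φ = -89.7°)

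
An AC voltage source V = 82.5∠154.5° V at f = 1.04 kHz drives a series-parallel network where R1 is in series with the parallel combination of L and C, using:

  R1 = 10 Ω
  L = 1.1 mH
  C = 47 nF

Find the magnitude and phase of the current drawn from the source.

Step 1 — Angular frequency: ω = 2π·f = 2π·1040 = 6535 rad/s.
Step 2 — Component impedances:
  R1: Z = R = 10 Ω
  L: Z = jωL = j·6535·0.0011 = 0 + j7.188 Ω
  C: Z = 1/(jωC) = -j/(ω·C) = 0 - j3256 Ω
Step 3 — Parallel branch: L || C = 1/(1/L + 1/C) = 0 + j7.204 Ω.
Step 4 — Series with R1: Z_total = R1 + (L || C) = 10 + j7.204 Ω = 12.32∠35.8° Ω.
Step 5 — Source phasor: V = 82.5∠154.5° V = -74.46 + j35.52 V.
Step 6 — Ohm's law: I = V / Z_total = (-74.46 + j35.52) / (10 + j7.204) = -3.218 + j5.87 A.
Step 7 — Convert to polar: |I| = 6.694 A, ∠I = 118.7°.

I = 6.694∠118.7° A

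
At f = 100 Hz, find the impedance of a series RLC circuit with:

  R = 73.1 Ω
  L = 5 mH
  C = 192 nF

Step 1 — Angular frequency: ω = 2π·f = 2π·100 = 628.3 rad/s.
Step 2 — Component impedances:
  R: Z = R = 73.1 Ω
  L: Z = jωL = j·628.3·0.005 = 0 + j3.142 Ω
  C: Z = 1/(jωC) = -j/(ω·C) = 0 - j8289 Ω
Step 3 — Series combination: Z_total = R + L + C = 73.1 - j8286 Ω = 8287∠-89.5° Ω.

Z = 73.1 - j8286 Ω = 8287∠-89.5° Ω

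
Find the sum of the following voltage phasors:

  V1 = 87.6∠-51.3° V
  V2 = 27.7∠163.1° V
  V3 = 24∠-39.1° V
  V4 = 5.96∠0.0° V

Step 1 — Convert each phasor to rectangular form:
  V1 = 87.6·(cos(-51.3°) + j·sin(-51.3°)) = 54.77 - j68.37 V
  V2 = 27.7·(cos(163.1°) + j·sin(163.1°)) = -26.5 + j8.052 V
  V3 = 24·(cos(-39.1°) + j·sin(-39.1°)) = 18.63 - j15.14 V
  V4 = 5.96·(cos(0.0°) + j·sin(0.0°)) = 5.96 V
Step 2 — Sum components: V_total = 52.85 - j75.45 V.
Step 3 — Convert to polar: |V_total| = 92.12 V, ∠V_total = -55.0°.

V_total = 92.12∠-55.0° V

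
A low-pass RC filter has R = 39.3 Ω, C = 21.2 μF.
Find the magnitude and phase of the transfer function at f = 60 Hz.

Step 1 — Angular frequency: ω = 2π·60 = 377 rad/s.
Step 2 — Transfer function: H(jω) = 1/(1 + jωRC).
Step 3 — Denominator: 1 + jωRC = 1 + j·377·39.3·2.12e-05 = 1 + j0.3141.
Step 4 — H = 0.9102 - j0.2859.
Step 5 — Magnitude: |H| = 0.954 (-0.4 dB); phase: φ = -17.4°.

|H| = 0.954 (-0.4 dB), φ = -17.4°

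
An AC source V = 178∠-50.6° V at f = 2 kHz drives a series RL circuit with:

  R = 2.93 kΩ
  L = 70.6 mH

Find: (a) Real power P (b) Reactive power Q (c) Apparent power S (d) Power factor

Step 1 — Angular frequency: ω = 2π·f = 2π·2000 = 1.257e+04 rad/s.
Step 2 — Component impedances:
  R: Z = R = 2930 Ω
  L: Z = jωL = j·1.257e+04·0.0706 = 0 + j887.2 Ω
Step 3 — Series combination: Z_total = R + L = 2930 + j887.2 Ω = 3061∠16.8° Ω.
Step 4 — Source phasor: V = 178∠-50.6° V = 113 - j137.5 V.
Step 5 — Current: I = V / Z = 0.0223 - j0.0537 A = 0.05814∠-67.4° A.
Step 6 — Complex power: S = V·I* = 9.905 + j2.999 VA.
Step 7 — Real power: P = Re(S) = 9.905 W.
Step 8 — Reactive power: Q = Im(S) = 2.999 VAR.
Step 9 — Apparent power: |S| = 10.35 VA.
Step 10 — Power factor: PF = P/|S| = 0.9571 (lagging).

(a) P = 9.905 W  (b) Q = 2.999 VAR  (c) S = 10.35 VA  (d) PF = 0.9571 (lagging)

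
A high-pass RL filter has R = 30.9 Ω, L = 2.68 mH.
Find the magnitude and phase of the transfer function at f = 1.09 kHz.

Step 1 — Angular frequency: ω = 2π·1090 = 6849 rad/s.
Step 2 — Transfer function: H(jω) = jωL/(R + jωL).
Step 3 — Numerator jωL = j·18.35; denominator R + jωL = 30.9 + j18.35.
Step 4 — H = 0.2608 + j0.4391.
Step 5 — Magnitude: |H| = 0.5107 (-5.8 dB); phase: φ = 59.3°.

|H| = 0.5107 (-5.8 dB), φ = 59.3°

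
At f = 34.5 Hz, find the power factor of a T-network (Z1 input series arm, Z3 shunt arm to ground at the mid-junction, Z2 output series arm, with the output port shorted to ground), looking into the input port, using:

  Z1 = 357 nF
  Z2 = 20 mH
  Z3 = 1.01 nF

Step 1 — Angular frequency: ω = 2π·f = 2π·34.5 = 216.8 rad/s.
Step 2 — Component impedances:
  Z1: Z = 1/(jωC) = -j/(ω·C) = 0 - j1.292e+04 Ω
  Z2: Z = jωL = j·216.8·0.02 = 0 + j4.335 Ω
  Z3: Z = 1/(jωC) = -j/(ω·C) = 0 - j4.568e+06 Ω
Step 3 — With the output port shorted to ground, the output series arm Z2 runs from the junction to ground; the shunt arm Z3 also runs from the junction to ground. They appear in parallel: Z3 || Z2 = 0 + j4.335 Ω.
Step 4 — Series with input arm Z1: Z_in = Z1 + (Z3 || Z2) = 0 - j1.292e+04 Ω = 1.292e+04∠-90.0° Ω.
Step 5 — Power factor: PF = cos(φ) = Re(Z)/|Z| = 0/1.292e+04 = 0.
Step 6 — Type: Im(Z) = -1.292e+04 ⇒ leading (phase φ = -90.0°).

PF = 0 (leading, φ = -90.0°)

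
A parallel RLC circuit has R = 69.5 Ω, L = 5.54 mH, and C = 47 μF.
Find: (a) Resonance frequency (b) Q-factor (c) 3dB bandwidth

Step 1 — Resonance: ω₀ = 1/√(LC) = 1/√(0.00554·4.7e-05) = 1960 rad/s.
Step 2 — f₀ = ω₀/(2π) = 311.9 Hz.
Step 3 — Parallel Q: Q = R/(ω₀L) = 69.5/(1960·0.00554) = 6.401.
Step 4 — Bandwidth: Δω = ω₀/Q = 306.1 rad/s; BW = Δω/(2π) = 48.72 Hz.

(a) f₀ = 311.9 Hz  (b) Q = 6.401  (c) BW = 48.72 Hz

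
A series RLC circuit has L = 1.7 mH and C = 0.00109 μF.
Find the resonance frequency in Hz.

Step 1 — Resonance condition Im(Z)=0 gives ω₀ = 1/√(LC).
Step 2 — ω₀ = 1/√(0.0017·1.09e-09) = 7.346e+05 rad/s.
Step 3 — f₀ = ω₀/(2π) = 1.169e+05 Hz.

f₀ = 1.169e+05 Hz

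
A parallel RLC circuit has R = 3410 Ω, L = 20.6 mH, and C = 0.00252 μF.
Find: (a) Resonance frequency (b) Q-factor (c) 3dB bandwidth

Step 1 — Resonance: ω₀ = 1/√(LC) = 1/√(0.0206·2.52e-09) = 1.388e+05 rad/s.
Step 2 — f₀ = ω₀/(2π) = 2.209e+04 Hz.
Step 3 — Parallel Q: Q = R/(ω₀L) = 3410/(1.388e+05·0.0206) = 1.193.
Step 4 — Bandwidth: Δω = ω₀/Q = 1.164e+05 rad/s; BW = Δω/(2π) = 1.852e+04 Hz.

(a) f₀ = 2.209e+04 Hz  (b) Q = 1.193  (c) BW = 1.852e+04 Hz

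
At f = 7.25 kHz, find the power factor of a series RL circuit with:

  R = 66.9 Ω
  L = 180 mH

Step 1 — Angular frequency: ω = 2π·f = 2π·7250 = 4.555e+04 rad/s.
Step 2 — Component impedances:
  R: Z = R = 66.9 Ω
  L: Z = jωL = j·4.555e+04·0.18 = 0 + j8200 Ω
Step 3 — Series combination: Z_total = R + L = 66.9 + j8200 Ω = 8200∠89.5° Ω.
Step 4 — Power factor: PF = cos(φ) = Re(Z)/|Z| = 66.9/8200 = 0.008159.
Step 5 — Type: Im(Z) = 8200 ⇒ lagging (phase φ = 89.5°).

PF = 0.008159 (lagging, φ = 89.5°)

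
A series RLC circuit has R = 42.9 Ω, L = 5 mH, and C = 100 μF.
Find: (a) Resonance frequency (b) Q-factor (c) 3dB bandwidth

Step 1 — Resonance: ω₀ = 1/√(LC) = 1/√(0.005·0.0001) = 1414 rad/s.
Step 2 — f₀ = ω₀/(2π) = 225.1 Hz.
Step 3 — Series Q: Q = ω₀L/R = 1414·0.005/42.9 = 0.1648.
Step 4 — Bandwidth: Δω = ω₀/Q = 8580 rad/s; BW = Δω/(2π) = 1366 Hz.

(a) f₀ = 225.1 Hz  (b) Q = 0.1648  (c) BW = 1366 Hz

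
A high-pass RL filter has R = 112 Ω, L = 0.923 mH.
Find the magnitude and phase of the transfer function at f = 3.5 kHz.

Step 1 — Angular frequency: ω = 2π·3500 = 2.199e+04 rad/s.
Step 2 — Transfer function: H(jω) = jωL/(R + jωL).
Step 3 — Numerator jωL = j·20.3; denominator R + jωL = 112 + j20.3.
Step 4 — H = 0.0318 + j0.1755.
Step 5 — Magnitude: |H| = 0.1783 (-15.0 dB); phase: φ = 79.7°.

|H| = 0.1783 (-15.0 dB), φ = 79.7°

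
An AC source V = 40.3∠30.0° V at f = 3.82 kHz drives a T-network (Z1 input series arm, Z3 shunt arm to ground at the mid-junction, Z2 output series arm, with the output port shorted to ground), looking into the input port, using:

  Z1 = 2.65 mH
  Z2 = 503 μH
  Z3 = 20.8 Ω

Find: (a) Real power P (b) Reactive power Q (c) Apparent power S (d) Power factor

Step 1 — Angular frequency: ω = 2π·f = 2π·3820 = 2.4e+04 rad/s.
Step 2 — Component impedances:
  Z1: Z = jωL = j·2.4e+04·0.00265 = 0 + j63.6 Ω
  Z2: Z = jωL = j·2.4e+04·0.000503 = 0 + j12.07 Ω
  Z3: Z = R = 20.8 Ω
Step 3 — With the output port shorted to ground, the output series arm Z2 runs from the junction to ground; the shunt arm Z3 also runs from the junction to ground. They appear in parallel: Z3 || Z2 = 5.242 + j9.031 Ω.
Step 4 — Series with input arm Z1: Z_in = Z1 + (Z3 || Z2) = 5.242 + j72.64 Ω = 72.82∠85.9° Ω.
Step 5 — Source phasor: V = 40.3∠30.0° V = 34.9 + j20.15 V.
Step 6 — Current: I = V / Z = 0.3105 - j0.4581 A = 0.5534∠-55.9° A.
Step 7 — Complex power: S = V·I* = 1.605 + j22.24 VA.
Step 8 — Real power: P = Re(S) = 1.605 W.
Step 9 — Reactive power: Q = Im(S) = 22.24 VAR.
Step 10 — Apparent power: |S| = 22.3 VA.
Step 11 — Power factor: PF = P/|S| = 0.07198 (lagging).

(a) P = 1.605 W  (b) Q = 22.24 VAR  (c) S = 22.3 VA  (d) PF = 0.07198 (lagging)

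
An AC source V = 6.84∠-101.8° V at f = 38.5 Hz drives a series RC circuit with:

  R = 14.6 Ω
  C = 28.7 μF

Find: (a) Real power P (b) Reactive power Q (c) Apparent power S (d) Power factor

Step 1 — Angular frequency: ω = 2π·f = 2π·38.5 = 241.9 rad/s.
Step 2 — Component impedances:
  R: Z = R = 14.6 Ω
  C: Z = 1/(jωC) = -j/(ω·C) = 0 - j144 Ω
Step 3 — Series combination: Z_total = R + C = 14.6 - j144 Ω = 144.8∠-84.2° Ω.
Step 4 — Source phasor: V = 6.84∠-101.8° V = -1.399 - j6.695 V.
Step 5 — Current: I = V / Z = 0.04504 - j0.01428 A = 0.04725∠-17.6° A.
Step 6 — Complex power: S = V·I* = 0.03259 - j0.3215 VA.
Step 7 — Real power: P = Re(S) = 0.03259 W.
Step 8 — Reactive power: Q = Im(S) = -0.3215 VAR.
Step 9 — Apparent power: |S| = 0.3232 VA.
Step 10 — Power factor: PF = P/|S| = 0.1008 (leading).

(a) P = 0.03259 W  (b) Q = -0.3215 VAR  (c) S = 0.3232 VA  (d) PF = 0.1008 (leading)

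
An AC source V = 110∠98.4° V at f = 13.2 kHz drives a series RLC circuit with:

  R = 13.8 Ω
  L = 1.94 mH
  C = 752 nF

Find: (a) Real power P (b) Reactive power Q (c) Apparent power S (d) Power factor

Step 1 — Angular frequency: ω = 2π·f = 2π·1.32e+04 = 8.294e+04 rad/s.
Step 2 — Component impedances:
  R: Z = R = 13.8 Ω
  L: Z = jωL = j·8.294e+04·0.00194 = 0 + j160.9 Ω
  C: Z = 1/(jωC) = -j/(ω·C) = 0 - j16.03 Ω
Step 3 — Series combination: Z_total = R + L + C = 13.8 + j144.9 Ω = 145.5∠84.6° Ω.
Step 4 — Source phasor: V = 110∠98.4° V = -16.07 + j108.8 V.
Step 5 — Current: I = V / Z = 0.7339 + j0.1808 A = 0.7559∠13.8° A.
Step 6 — Complex power: S = V·I* = 7.885 + j82.77 VA.
Step 7 — Real power: P = Re(S) = 7.885 W.
Step 8 — Reactive power: Q = Im(S) = 82.77 VAR.
Step 9 — Apparent power: |S| = 83.15 VA.
Step 10 — Power factor: PF = P/|S| = 0.09483 (lagging).

(a) P = 7.885 W  (b) Q = 82.77 VAR  (c) S = 83.15 VA  (d) PF = 0.09483 (lagging)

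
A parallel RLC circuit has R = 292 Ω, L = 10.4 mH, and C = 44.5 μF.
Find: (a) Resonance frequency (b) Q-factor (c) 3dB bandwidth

Step 1 — Resonance: ω₀ = 1/√(LC) = 1/√(0.0104·4.45e-05) = 1470 rad/s.
Step 2 — f₀ = ω₀/(2π) = 234 Hz.
Step 3 — Parallel Q: Q = R/(ω₀L) = 292/(1470·0.0104) = 19.1.
Step 4 — Bandwidth: Δω = ω₀/Q = 76.96 rad/s; BW = Δω/(2π) = 12.25 Hz.

(a) f₀ = 234 Hz  (b) Q = 19.1  (c) BW = 12.25 Hz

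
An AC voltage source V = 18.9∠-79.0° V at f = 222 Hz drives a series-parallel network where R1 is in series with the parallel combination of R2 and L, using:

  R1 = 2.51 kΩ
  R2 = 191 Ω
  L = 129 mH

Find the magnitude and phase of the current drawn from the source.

Step 1 — Angular frequency: ω = 2π·f = 2π·222 = 1395 rad/s.
Step 2 — Component impedances:
  R1: Z = R = 2510 Ω
  R2: Z = R = 191 Ω
  L: Z = jωL = j·1395·0.129 = 0 + j179.9 Ω
Step 3 — Parallel branch: R2 || L = 1/(1/R2 + 1/L) = 89.81 + j95.33 Ω.
Step 4 — Series with R1: Z_total = R1 + (R2 || L) = 2600 + j95.33 Ω = 2602∠2.1° Ω.
Step 5 — Source phasor: V = 18.9∠-79.0° V = 3.606 - j18.55 V.
Step 6 — Ohm's law: I = V / Z_total = (3.606 - j18.55) / (2600 + j95.33) = 0.001124 - j0.007177 A.
Step 7 — Convert to polar: |I| = 0.007265 A, ∠I = -81.1°.

I = 0.007265∠-81.1° A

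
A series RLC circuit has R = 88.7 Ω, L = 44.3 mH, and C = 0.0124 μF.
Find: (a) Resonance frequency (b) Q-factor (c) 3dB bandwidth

Step 1 — Resonance condition Im(Z)=0 gives ω₀ = 1/√(LC).
Step 2 — ω₀ = 1/√(0.0443·1.24e-08) = 4.267e+04 rad/s.
Step 3 — f₀ = ω₀/(2π) = 6791 Hz.
Step 4 — Series Q: Q = ω₀L/R = 4.267e+04·0.0443/88.7 = 21.31.
Step 5 — 3dB bandwidth: Δω = ω₀/Q = 2002 rad/s; BW = Δω/(2π) = 318.7 Hz.

(a) f₀ = 6791 Hz  (b) Q = 21.31  (c) BW = 318.7 Hz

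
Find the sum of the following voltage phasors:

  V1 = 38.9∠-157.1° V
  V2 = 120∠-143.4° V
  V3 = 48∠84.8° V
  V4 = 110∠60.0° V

Step 1 — Convert each phasor to rectangular form:
  V1 = 38.9·(cos(-157.1°) + j·sin(-157.1°)) = -35.83 - j15.14 V
  V2 = 120·(cos(-143.4°) + j·sin(-143.4°)) = -96.34 - j71.55 V
  V3 = 48·(cos(84.8°) + j·sin(84.8°)) = 4.35 + j47.8 V
  V4 = 110·(cos(60.0°) + j·sin(60.0°)) = 55 + j95.26 V
Step 2 — Sum components: V_total = -72.82 + j56.38 V.
Step 3 — Convert to polar: |V_total| = 92.1 V, ∠V_total = 142.3°.

V_total = 92.1∠142.3° V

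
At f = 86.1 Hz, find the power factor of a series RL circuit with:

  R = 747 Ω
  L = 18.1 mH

Step 1 — Angular frequency: ω = 2π·f = 2π·86.1 = 541 rad/s.
Step 2 — Component impedances:
  R: Z = R = 747 Ω
  L: Z = jωL = j·541·0.0181 = 0 + j9.792 Ω
Step 3 — Series combination: Z_total = R + L = 747 + j9.792 Ω = 747.1∠0.8° Ω.
Step 4 — Power factor: PF = cos(φ) = Re(Z)/|Z| = 747/747.1 = 0.9999.
Step 5 — Type: Im(Z) = 9.792 ⇒ lagging (phase φ = 0.8°).

PF = 0.9999 (lagging, φ = 0.8°)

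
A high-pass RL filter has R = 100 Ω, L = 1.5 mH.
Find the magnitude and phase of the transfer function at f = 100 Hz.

Step 1 — Angular frequency: ω = 2π·100 = 628.3 rad/s.
Step 2 — Transfer function: H(jω) = jωL/(R + jωL).
Step 3 — Numerator jωL = j·0.9425; denominator R + jωL = 100 + j0.9425.
Step 4 — H = 8.882e-05 + j0.009424.
Step 5 — Magnitude: |H| = 0.009424 (-40.5 dB); phase: φ = 89.5°.

|H| = 0.009424 (-40.5 dB), φ = 89.5°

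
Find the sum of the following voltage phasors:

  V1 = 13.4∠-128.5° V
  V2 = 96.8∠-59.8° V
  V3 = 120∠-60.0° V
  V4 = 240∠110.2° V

Step 1 — Convert each phasor to rectangular form:
  V1 = 13.4·(cos(-128.5°) + j·sin(-128.5°)) = -8.342 - j10.49 V
  V2 = 96.8·(cos(-59.8°) + j·sin(-59.8°)) = 48.69 - j83.66 V
  V3 = 120·(cos(-60.0°) + j·sin(-60.0°)) = 60 - j103.9 V
  V4 = 240·(cos(110.2°) + j·sin(110.2°)) = -82.87 + j225.2 V
Step 2 — Sum components: V_total = 17.48 + j27.17 V.
Step 3 — Convert to polar: |V_total| = 32.3 V, ∠V_total = 57.2°.

V_total = 32.3∠57.2° V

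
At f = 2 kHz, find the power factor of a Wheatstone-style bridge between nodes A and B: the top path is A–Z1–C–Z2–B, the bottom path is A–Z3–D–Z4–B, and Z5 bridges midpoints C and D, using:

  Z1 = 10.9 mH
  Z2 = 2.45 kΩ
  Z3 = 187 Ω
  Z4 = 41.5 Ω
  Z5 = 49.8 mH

Step 1 — Angular frequency: ω = 2π·f = 2π·2000 = 1.257e+04 rad/s.
Step 2 — Component impedances:
  Z1: Z = jωL = j·1.257e+04·0.0109 = 0 + j137 Ω
  Z2: Z = R = 2450 Ω
  Z3: Z = R = 187 Ω
  Z4: Z = R = 41.5 Ω
  Z5: Z = jωL = j·1.257e+04·0.0498 = 0 + j625.8 Ω
Step 3 — Bridge requires nodal analysis (the Z5 bridge couples midpoints C and D, so the two paths cannot be reduced to a simple series/parallel combination). Setting node B to ground and injecting 1 A at node A, the 3-node admittance system at A, C, D solves to V_A = Z_AB = 204.9 + j38.89 Ω = 208.5∠10.7° Ω.
Step 4 — Power factor: PF = cos(φ) = Re(Z)/|Z| = 204.859/208.517 = 0.9825.
Step 5 — Type: Im(Z) = 38.89 ⇒ lagging (phase φ = 10.7°).

PF = 0.9825 (lagging, φ = 10.7°)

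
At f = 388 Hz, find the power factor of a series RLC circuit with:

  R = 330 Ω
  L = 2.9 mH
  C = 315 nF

Step 1 — Angular frequency: ω = 2π·f = 2π·388 = 2438 rad/s.
Step 2 — Component impedances:
  R: Z = R = 330 Ω
  L: Z = jωL = j·2438·0.0029 = 0 + j7.07 Ω
  C: Z = 1/(jωC) = -j/(ω·C) = 0 - j1302 Ω
Step 3 — Series combination: Z_total = R + L + C = 330 - j1295 Ω = 1337∠-75.7° Ω.
Step 4 — Power factor: PF = cos(φ) = Re(Z)/|Z| = 330/1336.5 = 0.2469.
Step 5 — Type: Im(Z) = -1295 ⇒ leading (phase φ = -75.7°).

PF = 0.2469 (leading, φ = -75.7°)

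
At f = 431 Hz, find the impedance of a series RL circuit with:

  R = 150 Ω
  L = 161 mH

Step 1 — Angular frequency: ω = 2π·f = 2π·431 = 2708 rad/s.
Step 2 — Component impedances:
  R: Z = R = 150 Ω
  L: Z = jωL = j·2708·0.161 = 0 + j436 Ω
Step 3 — Series combination: Z_total = R + L = 150 + j436 Ω = 461.1∠71.0° Ω.

Z = 150 + j436 Ω = 461.1∠71.0° Ω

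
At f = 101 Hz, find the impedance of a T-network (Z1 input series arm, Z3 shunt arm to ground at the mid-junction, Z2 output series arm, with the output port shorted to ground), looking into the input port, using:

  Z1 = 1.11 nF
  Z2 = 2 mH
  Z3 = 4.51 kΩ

Step 1 — Angular frequency: ω = 2π·f = 2π·101 = 634.6 rad/s.
Step 2 — Component impedances:
  Z1: Z = 1/(jωC) = -j/(ω·C) = 0 - j1.42e+06 Ω
  Z2: Z = jωL = j·634.6·0.002 = 0 + j1.269 Ω
  Z3: Z = R = 4510 Ω
Step 3 — With the output port shorted to ground, the output series arm Z2 runs from the junction to ground; the shunt arm Z3 also runs from the junction to ground. They appear in parallel: Z3 || Z2 = 0.0003572 + j1.269 Ω.
Step 4 — Series with input arm Z1: Z_in = Z1 + (Z3 || Z2) = 0 - j1.42e+06 Ω = 1.42e+06∠-90.0° Ω.

Z = 0 - j1.42e+06 Ω = 1.42e+06∠-90.0° Ω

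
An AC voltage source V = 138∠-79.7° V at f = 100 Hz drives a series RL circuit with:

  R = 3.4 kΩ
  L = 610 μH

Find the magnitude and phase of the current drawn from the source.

Step 1 — Angular frequency: ω = 2π·f = 2π·100 = 628.3 rad/s.
Step 2 — Component impedances:
  R: Z = R = 3400 Ω
  L: Z = jωL = j·628.3·0.00061 = 0 + j0.3833 Ω
Step 3 — Series combination: Z_total = R + L = 3400 + j0.3833 Ω = 3400∠0.0° Ω.
Step 4 — Source phasor: V = 138∠-79.7° V = 24.67 - j135.8 V.
Step 5 — Ohm's law: I = V / Z_total = (24.67 - j135.8) / (3400 + j0.3833) = 0.007253 - j0.03993 A.
Step 6 — Convert to polar: |I| = 0.04059 A, ∠I = -79.7°.

I = 0.04059∠-79.7° A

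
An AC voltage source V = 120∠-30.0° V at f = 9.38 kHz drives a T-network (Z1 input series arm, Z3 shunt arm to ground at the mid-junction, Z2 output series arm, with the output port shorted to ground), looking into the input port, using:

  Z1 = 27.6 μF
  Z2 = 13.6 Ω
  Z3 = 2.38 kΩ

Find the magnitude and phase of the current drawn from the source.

Step 1 — Angular frequency: ω = 2π·f = 2π·9380 = 5.894e+04 rad/s.
Step 2 — Component impedances:
  Z1: Z = 1/(jωC) = -j/(ω·C) = 0 - j0.6148 Ω
  Z2: Z = R = 13.6 Ω
  Z3: Z = R = 2380 Ω
Step 3 — With the output port shorted to ground, the output series arm Z2 runs from the junction to ground; the shunt arm Z3 also runs from the junction to ground. They appear in parallel: Z3 || Z2 = 13.52 Ω.
Step 4 — Series with input arm Z1: Z_in = Z1 + (Z3 || Z2) = 13.52 - j0.6148 Ω = 13.54∠-2.6° Ω.
Step 5 — Source phasor: V = 120∠-30.0° V = 103.9 - j60 V.
Step 6 — Ohm's law: I = V / Z_total = (103.9 - j60) / (13.52 - j0.6148) = 7.871 - j4.079 A.
Step 7 — Convert to polar: |I| = 8.865 A, ∠I = -27.4°.

I = 8.865∠-27.4° A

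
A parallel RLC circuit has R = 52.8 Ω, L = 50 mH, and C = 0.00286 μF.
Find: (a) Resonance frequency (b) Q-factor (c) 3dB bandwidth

Step 1 — Resonance: ω₀ = 1/√(LC) = 1/√(0.05·2.86e-09) = 8.362e+04 rad/s.
Step 2 — f₀ = ω₀/(2π) = 1.331e+04 Hz.
Step 3 — Parallel Q: Q = R/(ω₀L) = 52.8/(8.362e+04·0.05) = 0.01263.
Step 4 — Bandwidth: Δω = ω₀/Q = 6.622e+06 rad/s; BW = Δω/(2π) = 1.054e+06 Hz.

(a) f₀ = 1.331e+04 Hz  (b) Q = 0.01263  (c) BW = 1.054e+06 Hz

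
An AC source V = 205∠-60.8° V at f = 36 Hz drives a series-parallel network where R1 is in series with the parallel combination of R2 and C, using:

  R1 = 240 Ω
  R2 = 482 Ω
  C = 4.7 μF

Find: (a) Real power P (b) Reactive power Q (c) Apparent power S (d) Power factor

Step 1 — Angular frequency: ω = 2π·f = 2π·36 = 226.2 rad/s.
Step 2 — Component impedances:
  R1: Z = R = 240 Ω
  R2: Z = R = 482 Ω
  C: Z = 1/(jωC) = -j/(ω·C) = 0 - j940.6 Ω
Step 3 — Parallel branch: R2 || C = 1/(1/R2 + 1/C) = 381.8 - j195.6 Ω.
Step 4 — Series with R1: Z_total = R1 + (R2 || C) = 621.8 - j195.6 Ω = 651.8∠-17.5° Ω.
Step 5 — Source phasor: V = 205∠-60.8° V = 100 - j178.9 V.
Step 6 — Current: I = V / Z = 0.2288 - j0.2158 A = 0.3145∠-43.3° A.
Step 7 — Complex power: S = V·I* = 61.5 - j19.35 VA.
Step 8 — Real power: P = Re(S) = 61.5 W.
Step 9 — Reactive power: Q = Im(S) = -19.35 VAR.
Step 10 — Apparent power: |S| = 64.47 VA.
Step 11 — Power factor: PF = P/|S| = 0.9539 (leading).

(a) P = 61.5 W  (b) Q = -19.35 VAR  (c) S = 64.47 VA  (d) PF = 0.9539 (leading)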